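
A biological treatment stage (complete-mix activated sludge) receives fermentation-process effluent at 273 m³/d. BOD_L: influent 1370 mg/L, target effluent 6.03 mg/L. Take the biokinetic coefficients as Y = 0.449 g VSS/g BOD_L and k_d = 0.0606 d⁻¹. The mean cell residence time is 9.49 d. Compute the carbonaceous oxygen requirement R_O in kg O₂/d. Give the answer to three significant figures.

R_O ≈ 222 kg O₂/d

Observed yield with endogenous decay: Y_obs = Y / (1 + k_d·θ_c) = 0.449 / (1 + 0.0606 × 9.49) = 0.449 / 1.575 = 0.2851 g VSS/g BOD_L.
Q·(S₀ − S) = 273 × (1370 − 6.03) × 10⁻³ = 372.4 kg/d removed.
Net sludge production P_X = 0.2851 × 372.4 = 106.1 kg VSS/d.
R_O = Q·(S₀ − S) − 1.42·P_X = 372.4 − 1.42 × 106.1 = 221.6 kg O₂/d.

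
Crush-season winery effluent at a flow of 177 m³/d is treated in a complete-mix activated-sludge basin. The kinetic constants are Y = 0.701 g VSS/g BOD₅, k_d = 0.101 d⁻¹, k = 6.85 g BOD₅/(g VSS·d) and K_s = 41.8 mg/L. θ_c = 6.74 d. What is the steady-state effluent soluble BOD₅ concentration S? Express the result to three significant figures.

From the Monod/SRT balance for a CMAS, S = K_s·(1+k_d θ_c)/[θ_c·(Y k − k_d) − 1] = 41.8 × (1 + 0.101 × 6.74) / [6.74 × (0.701 × 6.85 − 0.101) − 1] = 70.25 / 30.68 = 2.290 mg/L.

S ≈ 2.29 mg/L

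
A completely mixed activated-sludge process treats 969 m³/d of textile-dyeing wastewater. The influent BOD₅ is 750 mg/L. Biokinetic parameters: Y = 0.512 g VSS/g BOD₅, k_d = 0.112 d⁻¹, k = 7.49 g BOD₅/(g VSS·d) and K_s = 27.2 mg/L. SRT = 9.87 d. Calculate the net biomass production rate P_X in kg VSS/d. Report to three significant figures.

For a completely mixed reactor with recycle the Lawrence–McCarty relation gives S = K_s·(1 + k_d·θ_c) / [θ_c·(Y·k − k_d) − 1] = 27.2 × (1 + 0.112 × 9.87) / [9.87 × (0.512 × 7.49 − 0.112) − 1] = 57.27 / 35.74 = 1.602 mg/L.
Observed yield with endogenous decay: Y_obs = Y / (1 + k_d·θ_c) = 0.512 / (1 + 0.112 × 9.87) = 0.512 / 2.105 = 0.2432 g VSS/g BOD₅.
Q·(S₀ − S) = 969 × (750 − 1.60) × 10⁻³ = 725.2 kg/d removed.
So the net sludge growth is P_X = 0.2432 × 725.2 = 176.4 kg VSS/d.

P_X ≈ 176 kg VSS/d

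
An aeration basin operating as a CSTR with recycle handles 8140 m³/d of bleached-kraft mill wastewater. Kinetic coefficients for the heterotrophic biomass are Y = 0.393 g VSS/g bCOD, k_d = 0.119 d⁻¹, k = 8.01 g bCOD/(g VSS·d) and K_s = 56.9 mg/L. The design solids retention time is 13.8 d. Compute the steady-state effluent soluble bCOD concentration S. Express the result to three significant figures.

Effluent substrate depends only on kinetics and SRT: S = K_s(1 + k_d θ_c) / [θ_c(Yk − k_d) − 1] = 56.9 × (1 + 0.119 × 13.8) / [13.8 × (0.393 × 8.01 − 0.119) − 1] = 150.3 / 40.80 = 3.685 mg/L.

S ≈ 3.68 mg/L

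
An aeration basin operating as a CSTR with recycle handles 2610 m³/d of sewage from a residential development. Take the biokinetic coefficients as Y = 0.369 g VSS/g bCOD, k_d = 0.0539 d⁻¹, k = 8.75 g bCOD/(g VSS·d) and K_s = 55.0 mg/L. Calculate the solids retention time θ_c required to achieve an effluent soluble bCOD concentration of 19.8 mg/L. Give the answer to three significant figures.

At the target effluent, Y k S/(K_s+S) = 0.369×8.75×19.8/74.80 = 0.8547 d⁻¹.
Then 1/θ_c = μ − k_d = 0.8547 − 0.0539 = 0.8008 d⁻¹, giving θ_c = 1.249 d.

θ_c ≈ 1.25 d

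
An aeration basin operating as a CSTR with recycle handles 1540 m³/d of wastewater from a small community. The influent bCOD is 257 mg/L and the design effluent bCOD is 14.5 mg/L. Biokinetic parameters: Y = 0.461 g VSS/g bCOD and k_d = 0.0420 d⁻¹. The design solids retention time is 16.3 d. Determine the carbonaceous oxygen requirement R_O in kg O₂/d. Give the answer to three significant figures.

R_O ≈ 228 kg O₂/d

Correct the yield for decay: Y_obs = Y/(1 + k_d θ_c) = 0.461 / (1 + 0.0420 × 16.3) = 0.461 / 1.685 = 0.2737.
Mass of bCOD removed per day: Q(S₀ − S) = 1540 × 242.5 g/m³ = 373.4 kg/d.
P_X = Y_obs·Q·(S₀ − S) = 0.2737 × 373.4 = 102.2 kg VSS/d.
R_O = Q·ΔS − 1.42 P_X = 373.4 − 145.1 = 228.3 kg O₂/d.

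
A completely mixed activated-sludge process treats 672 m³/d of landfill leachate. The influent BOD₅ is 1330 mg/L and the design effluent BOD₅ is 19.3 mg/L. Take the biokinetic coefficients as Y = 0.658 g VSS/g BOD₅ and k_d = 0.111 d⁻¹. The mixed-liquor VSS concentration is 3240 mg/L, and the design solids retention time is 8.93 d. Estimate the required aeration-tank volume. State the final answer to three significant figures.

V ≈ 802 m³

Steady-state biomass mass balance: V·X·(1 + k_d·θ_c) = Y·Q·(S₀ − S)·θ_c, so V = 0.658 × 672 × (1330 − 19.3) × 8.93 / [3240 × (1 + 0.111 × 8.93)] = 5.18×10^6 / 6452 = 802.2 m³.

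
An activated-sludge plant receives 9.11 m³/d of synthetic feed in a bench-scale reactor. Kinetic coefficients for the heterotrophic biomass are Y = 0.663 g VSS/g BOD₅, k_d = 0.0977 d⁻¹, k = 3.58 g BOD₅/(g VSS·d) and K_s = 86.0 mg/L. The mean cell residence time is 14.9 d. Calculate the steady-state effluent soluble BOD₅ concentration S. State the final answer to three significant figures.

S ≈ 6.42 mg/L

For a completely mixed reactor with recycle the Lawrence–McCarty relation gives S = K_s·(1 + k_d·θ_c) / [θ_c·(Y·k − k_d) − 1] = 86.0 × (1 + 0.0977 × 14.9) / [14.9 × (0.663 × 3.58 − 0.0977) − 1] = 211.2 / 32.91 = 6.417 mg/L.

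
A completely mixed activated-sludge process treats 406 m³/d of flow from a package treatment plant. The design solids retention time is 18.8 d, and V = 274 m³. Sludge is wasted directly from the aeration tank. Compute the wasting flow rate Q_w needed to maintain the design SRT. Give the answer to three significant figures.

Wasting from the aeration tank: Q_w = V / θ_c = 274.0 / 18.8 = 14.57 m³/d.

Q_w ≈ 14.6 m³/d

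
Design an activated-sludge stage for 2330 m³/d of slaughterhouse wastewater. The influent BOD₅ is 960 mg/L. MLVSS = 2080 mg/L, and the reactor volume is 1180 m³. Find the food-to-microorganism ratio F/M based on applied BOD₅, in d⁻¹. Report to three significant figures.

F/M = Q·S₀ / (V·X) = 2330 × 960 / (1180 × 2080) = 0.9113 g BOD₅·(g VSS·d)⁻¹.

F/M ≈ 0.911 d⁻¹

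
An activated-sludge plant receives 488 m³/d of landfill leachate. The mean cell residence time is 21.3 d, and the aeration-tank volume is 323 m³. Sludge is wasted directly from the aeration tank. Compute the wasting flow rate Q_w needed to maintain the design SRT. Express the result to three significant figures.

Q_w ≈ 15.2 m³/d

Wasting from the aeration tank: Q_w = V / θ_c = 323.0 / 21.3 = 15.16 m³/d.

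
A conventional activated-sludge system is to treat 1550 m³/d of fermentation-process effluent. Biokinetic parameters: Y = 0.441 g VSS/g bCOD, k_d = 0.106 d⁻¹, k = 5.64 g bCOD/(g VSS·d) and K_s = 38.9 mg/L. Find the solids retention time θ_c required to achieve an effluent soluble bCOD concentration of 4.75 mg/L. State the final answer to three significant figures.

At the target effluent, Y k S/(K_s+S) = 0.441×5.64×4.75/43.65 = 0.2707 d⁻¹.
1/θ_c = 0.2707 − 0.106 = 0.1647 d⁻¹, so θ_c = 6.073 d.

θ_c ≈ 6.07 d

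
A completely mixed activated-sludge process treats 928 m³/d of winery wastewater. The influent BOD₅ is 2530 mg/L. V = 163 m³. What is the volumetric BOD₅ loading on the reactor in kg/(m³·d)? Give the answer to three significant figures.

L_v ≈ 14.4 kg BOD₅/(m³·d)

Volumetric loading L_v = Q·S₀ / V = 928 × 2530 g/m³ / 163.0 m³ = 14404 g/(m³·d) = 14.40 kg BOD₅/(m³·d).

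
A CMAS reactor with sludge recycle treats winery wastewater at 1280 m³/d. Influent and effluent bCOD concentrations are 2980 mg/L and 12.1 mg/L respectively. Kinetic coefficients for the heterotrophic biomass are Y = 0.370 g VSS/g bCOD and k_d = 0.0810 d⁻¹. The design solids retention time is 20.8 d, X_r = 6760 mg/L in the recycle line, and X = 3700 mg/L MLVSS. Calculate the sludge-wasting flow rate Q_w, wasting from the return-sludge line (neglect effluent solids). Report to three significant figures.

Q_w ≈ 77.4 m³/d

From the SRT design equation V = Y Q (S₀−S) θ_c / [X (1 + k_d θ_c)] = 0.370 × 1280 × (2980 − 12.1) × 20.8 / [3700 × (1 + 0.0810 × 20.8)] = 2.92×10^7 / 9934 = 2943 m³.
Q_w = (V·X)/(θ_c X_r) = 2943 × 3700 / (20.8 × 6760) = 77.45 m³/d.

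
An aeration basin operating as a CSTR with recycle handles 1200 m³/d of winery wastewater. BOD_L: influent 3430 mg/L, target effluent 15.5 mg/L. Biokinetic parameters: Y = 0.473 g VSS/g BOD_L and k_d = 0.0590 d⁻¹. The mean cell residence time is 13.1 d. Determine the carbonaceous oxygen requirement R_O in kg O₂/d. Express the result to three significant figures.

R_O ≈ 2550 kg O₂/d

Observed yield with endogenous decay: Y_obs = Y / (1 + k_d·θ_c) = 0.473 / (1 + 0.0590 × 13.1) = 0.473 / 1.773 = 0.2668 g VSS/g BOD_L.
Q·(S₀ − S) = 1200 × (3430 − 15.5) × 10⁻³ = 4097 kg/d removed.
Net sludge production P_X = 0.2668 × 4097 = 1093 kg VSS/d.
R_O = Q·(S₀ − S) − 1.42·P_X = 4097 − 1.42 × 1093 = 2545 kg O₂/d.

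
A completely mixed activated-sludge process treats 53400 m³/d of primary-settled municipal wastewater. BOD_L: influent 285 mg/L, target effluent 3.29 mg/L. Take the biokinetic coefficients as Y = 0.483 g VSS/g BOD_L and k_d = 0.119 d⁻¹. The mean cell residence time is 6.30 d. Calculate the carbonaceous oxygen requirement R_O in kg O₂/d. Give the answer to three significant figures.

R_O ≈ 9150 kg O₂/d

Y_obs = Y / (1 + k_d θ_c) = 0.483 / (1 + 0.119 × 6.30) = 0.483 / 1.750 = 0.2760.
Q·(S₀ − S) = 53400 × (285 − 3.29) × 10⁻³ = 15043 kg/d removed.
P_X = Y_obs·Q·(S₀ − S) = 0.2760 × 15043 = 4153 kg VSS/d.
R_O = Q·ΔS − 1.42 P_X = 15043 − 5897 = 9147 kg O₂/d.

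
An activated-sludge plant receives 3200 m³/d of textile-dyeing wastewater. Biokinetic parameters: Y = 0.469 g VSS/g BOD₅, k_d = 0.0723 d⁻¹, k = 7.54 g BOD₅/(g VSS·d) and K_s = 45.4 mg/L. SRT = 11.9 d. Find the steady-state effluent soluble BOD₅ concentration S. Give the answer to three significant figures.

S ≈ 2.10 mg/L

For a completely mixed reactor with recycle the Lawrence–McCarty relation gives S = K_s·(1 + k_d·θ_c) / [θ_c·(Y·k − k_d) − 1] = 45.4 × (1 + 0.0723 × 11.9) / [11.9 × (0.469 × 7.54 − 0.0723) − 1] = 84.46 / 40.22 = 2.100 mg/L.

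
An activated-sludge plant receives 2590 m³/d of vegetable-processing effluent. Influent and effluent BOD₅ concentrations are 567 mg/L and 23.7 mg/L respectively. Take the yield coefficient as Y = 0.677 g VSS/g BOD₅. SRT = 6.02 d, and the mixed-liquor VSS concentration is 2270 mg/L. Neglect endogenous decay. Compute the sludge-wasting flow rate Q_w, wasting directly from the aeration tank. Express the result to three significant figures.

Q_w ≈ 420 m³/d

V·X = Y·Q·ΔS·θ_c gives V = 0.677 × 2590 × (567 − 23.7) × 6.02 / 2270 = 2526 m³.
Wasting from the aeration tank: Q_w = V / θ_c = 2526 / 6.02 = 419.7 m³/d.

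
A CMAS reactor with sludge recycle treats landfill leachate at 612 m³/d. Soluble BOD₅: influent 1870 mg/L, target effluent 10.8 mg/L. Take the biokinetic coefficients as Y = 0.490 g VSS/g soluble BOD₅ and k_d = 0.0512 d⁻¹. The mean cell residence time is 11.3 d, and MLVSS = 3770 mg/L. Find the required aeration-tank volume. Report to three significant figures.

V ≈ 1060 m³

Rearranging the biomass balance for a CMAS with decay, V = Y·Q·ΔS·θ_c / [X·(1+k_d θ_c)] = 0.490 × 612 × (1870 − 10.8) × 11.3 / [3770 × (1 + 0.0512 × 11.3)] = 6.3×10^6 / 5951 = 1059 m³.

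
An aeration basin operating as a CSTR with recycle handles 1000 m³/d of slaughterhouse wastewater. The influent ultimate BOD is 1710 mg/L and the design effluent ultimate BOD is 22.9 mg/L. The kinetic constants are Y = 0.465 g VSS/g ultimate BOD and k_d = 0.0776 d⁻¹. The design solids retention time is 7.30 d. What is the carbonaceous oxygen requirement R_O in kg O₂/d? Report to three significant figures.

R_O ≈ 976 kg O₂/d

Y_obs = Y / (1 + k_d θ_c) = 0.465 / (1 + 0.0776 × 7.30) = 0.465 / 1.566 = 0.2968.
Q·(S₀ − S) = 1000 × (1710 − 22.9) × 10⁻³ = 1687 kg/d removed.
Net sludge production P_X = 0.2968 × 1687 = 500.8 kg VSS/d.
Carbonaceous O₂ demand = substrate oxidised − cell-mass equivalent = 1687 − 1.42 × 500.8 = 976.0 kg O₂/d.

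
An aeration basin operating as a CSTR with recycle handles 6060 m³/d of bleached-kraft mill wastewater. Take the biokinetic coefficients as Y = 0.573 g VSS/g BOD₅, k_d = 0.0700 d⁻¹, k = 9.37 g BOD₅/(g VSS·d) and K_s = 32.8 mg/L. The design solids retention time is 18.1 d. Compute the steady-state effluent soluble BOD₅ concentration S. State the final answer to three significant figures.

S ≈ 0.783 mg/L

For a completely mixed reactor with recycle the Lawrence–McCarty relation gives S = K_s·(1 + k_d·θ_c) / [θ_c·(Y·k − k_d) − 1] = 32.8 × (1 + 0.0700 × 18.1) / [18.1 × (0.573 × 9.37 − 0.0700) − 1] = 74.36 / 94.91 = 0.7834 mg/L.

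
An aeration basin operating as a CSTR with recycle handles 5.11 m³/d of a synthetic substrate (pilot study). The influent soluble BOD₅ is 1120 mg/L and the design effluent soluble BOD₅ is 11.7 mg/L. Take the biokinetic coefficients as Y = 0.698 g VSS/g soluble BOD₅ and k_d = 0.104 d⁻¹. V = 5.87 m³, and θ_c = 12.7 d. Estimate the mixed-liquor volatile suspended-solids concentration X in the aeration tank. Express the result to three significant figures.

Solving the biomass balance for X: X = Y Q (S₀−S) θ_c / [V (1+k_d θ_c)] = 0.698 × 5.11 × (1120 − 11.7) × 12.7 / [5.87 × (1 + 0.104 × 12.7)] = 3685 mg/L.

X ≈ 3690 mg/L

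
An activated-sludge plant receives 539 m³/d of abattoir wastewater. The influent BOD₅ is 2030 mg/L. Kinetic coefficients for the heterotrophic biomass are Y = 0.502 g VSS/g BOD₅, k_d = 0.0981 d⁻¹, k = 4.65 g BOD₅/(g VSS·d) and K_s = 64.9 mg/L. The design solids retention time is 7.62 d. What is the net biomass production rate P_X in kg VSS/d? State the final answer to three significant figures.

P_X ≈ 313 kg VSS/d

From the Monod/SRT balance for a CMAS, S = K_s·(1+k_d θ_c)/[θ_c·(Y k − k_d) − 1] = 64.9 × (1 + 0.0981 × 7.62) / [7.62 × (0.502 × 4.65 − 0.0981) − 1] = 113.4 / 16.04 = 7.071 mg/L.
Correct the yield for decay: Y_obs = Y/(1 + k_d θ_c) = 0.502 / (1 + 0.0981 × 7.62) = 0.502 / 1.748 = 0.2873.
Q·(S₀ − S) = 539 × (2030 − 7.07) × 10⁻³ = 1090 kg/d removed.
Biomass produced: P_X = Y_obs·Q·ΔS = 0.2873 × 1090 ≈ 313.2 kg VSS/d.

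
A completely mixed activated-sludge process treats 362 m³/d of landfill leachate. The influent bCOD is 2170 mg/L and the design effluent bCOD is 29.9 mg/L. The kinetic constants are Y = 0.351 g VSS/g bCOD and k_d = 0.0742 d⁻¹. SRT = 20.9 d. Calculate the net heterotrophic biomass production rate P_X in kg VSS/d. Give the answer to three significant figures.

Observed yield with endogenous decay: Y_obs = Y / (1 + k_d·θ_c) = 0.351 / (1 + 0.0742 × 20.9) = 0.351 / 2.551 = 0.1376 g VSS/g bCOD.
Substrate removed = Q·(S₀ − S) = 362 m³/d × (2170 − 29.9) g/m³ = 7.75×10^5 g/d = 774.7 kg/d.
So the net sludge growth is P_X = 0.1376 × 774.7 = 106.6 kg VSS/d.

P_X ≈ 107 kg VSS/d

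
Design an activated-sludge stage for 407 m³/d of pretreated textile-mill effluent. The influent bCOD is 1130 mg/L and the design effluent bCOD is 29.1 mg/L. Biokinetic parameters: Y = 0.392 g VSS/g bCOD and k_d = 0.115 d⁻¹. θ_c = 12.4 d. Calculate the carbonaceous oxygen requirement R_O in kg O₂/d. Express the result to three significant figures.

Correct the yield for decay: Y_obs = Y/(1 + k_d θ_c) = 0.392 / (1 + 0.115 × 12.4) = 0.392 / 2.426 = 0.1616.
Q·(S₀ − S) = 407 × (1130 − 29.1) × 10⁻³ = 448.1 kg/d removed.
P_X = Y_obs·Q·(S₀ − S) = 0.1616 × 448.1 = 72.40 kg VSS/d.
Carbonaceous O₂ demand = substrate oxidised − cell-mass equivalent = 448.1 − 1.42 × 72.40 = 345.3 kg O₂/d.

R_O ≈ 345 kg O₂/d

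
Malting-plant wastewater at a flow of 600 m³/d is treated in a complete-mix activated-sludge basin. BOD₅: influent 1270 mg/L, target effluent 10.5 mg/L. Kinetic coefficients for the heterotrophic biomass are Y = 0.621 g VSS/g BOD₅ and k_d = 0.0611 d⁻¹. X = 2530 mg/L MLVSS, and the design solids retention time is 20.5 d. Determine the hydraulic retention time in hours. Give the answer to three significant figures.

τ ≈ 67.5 h

From the SRT design equation V = Y Q (S₀−S) θ_c / [X (1 + k_d θ_c)] = 0.621 × 600 × (1270 − 10.5) × 20.5 / [2530 × (1 + 0.0611 × 20.5)] = 9.62×10^6 / 5699 = 1688 m³.
Hydraulic retention time τ = V/Q = 1688 / 600 = 2.814 d = 67.52 h.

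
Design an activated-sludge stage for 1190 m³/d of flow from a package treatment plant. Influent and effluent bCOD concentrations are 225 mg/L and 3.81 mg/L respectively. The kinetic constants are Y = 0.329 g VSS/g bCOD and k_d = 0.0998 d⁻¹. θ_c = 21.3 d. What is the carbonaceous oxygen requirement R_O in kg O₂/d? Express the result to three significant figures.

R_O ≈ 224 kg O₂/d

The observed yield is Y_obs = Y/(1 + k_d·θ_c) = 0.329 / (1 + 0.0998 × 21.3) = 0.329 / 3.126 = 0.1053 g VSS per g bCOD removed.
Substrate removed = Q·(S₀ − S) = 1190 m³/d × (225 − 3.81) g/m³ = 2.63×10^5 g/d = 263.2 kg/d.
Net sludge production P_X = 0.1053 × 263.2 = 27.70 kg VSS/d.
R_O = Q·ΔS − 1.42 P_X = 263.2 − 39.34 = 223.9 kg O₂/d.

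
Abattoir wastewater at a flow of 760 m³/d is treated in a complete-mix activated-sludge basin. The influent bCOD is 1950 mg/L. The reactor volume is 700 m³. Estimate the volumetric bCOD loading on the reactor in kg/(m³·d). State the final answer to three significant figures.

L_v ≈ 2.12 kg bCOD/(m³·d)

L_v = Q S₀ / V = 760 × 1950 × 10⁻³ / 700.0 = 2.117 kg/(m³·d).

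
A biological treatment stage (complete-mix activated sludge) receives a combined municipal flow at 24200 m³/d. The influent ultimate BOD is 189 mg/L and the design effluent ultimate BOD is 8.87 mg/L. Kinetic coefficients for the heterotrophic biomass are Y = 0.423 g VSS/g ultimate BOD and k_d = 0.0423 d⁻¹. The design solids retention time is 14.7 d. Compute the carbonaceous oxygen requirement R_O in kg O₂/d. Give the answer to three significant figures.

R_O ≈ 2740 kg O₂/d

The observed yield is Y_obs = Y/(1 + k_d·θ_c) = 0.423 / (1 + 0.0423 × 14.7) = 0.423 / 1.622 = 0.2608 g VSS per g ultimate BOD removed.
Substrate removed = Q·(S₀ − S) = 24200 m³/d × (189 − 8.87) g/m³ = 4.36×10^6 g/d = 4359 kg/d.
Net sludge production P_X = 0.2608 × 4359 = 1137 kg VSS/d.
R_O = Q·(S₀ − S) − 1.42·P_X = 4359 − 1.42 × 1137 = 2745 kg O₂/d.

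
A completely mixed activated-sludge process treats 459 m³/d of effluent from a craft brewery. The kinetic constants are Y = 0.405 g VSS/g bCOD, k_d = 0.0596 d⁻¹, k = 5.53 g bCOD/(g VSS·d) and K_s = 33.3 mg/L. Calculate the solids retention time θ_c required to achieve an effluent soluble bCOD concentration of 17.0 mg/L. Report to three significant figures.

From 1/θ_c = Y·k·S/(K_s + S) − k_d: Y·k·S/(K_s+S) = 0.405 × 5.53 × 17.0 / (33.3 + 17.0) = 0.7569 d⁻¹.
θ_c = 1/(μ − k_d) = 1/(0.7569 − 0.0596) = 1/0.6973 = 1.434 d.

θ_c ≈ 1.43 d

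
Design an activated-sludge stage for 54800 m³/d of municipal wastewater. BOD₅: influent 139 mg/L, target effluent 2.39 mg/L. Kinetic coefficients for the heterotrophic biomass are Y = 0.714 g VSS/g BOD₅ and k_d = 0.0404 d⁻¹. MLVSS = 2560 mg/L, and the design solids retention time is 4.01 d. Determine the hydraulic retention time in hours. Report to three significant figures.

τ ≈ 3.16 h

From the SRT design equation V = Y Q (S₀−S) θ_c / [X (1 + k_d θ_c)] = 0.714 × 54800 × (139 − 2.39) × 4.01 / [2560 × (1 + 0.0404 × 4.01)] = 2.14×10^7 / 2975 = 7205 m³.
Hydraulic retention time τ = V/Q = 7205 / 54800 = 0.1315 d = 3.156 h.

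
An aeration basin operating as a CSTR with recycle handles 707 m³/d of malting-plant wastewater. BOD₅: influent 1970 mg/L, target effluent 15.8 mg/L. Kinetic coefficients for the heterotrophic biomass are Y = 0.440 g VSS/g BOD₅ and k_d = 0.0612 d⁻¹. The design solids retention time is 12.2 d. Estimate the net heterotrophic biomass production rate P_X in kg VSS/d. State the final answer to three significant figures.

Correct the yield for decay: Y_obs = Y/(1 + k_d θ_c) = 0.440 / (1 + 0.0612 × 12.2) = 0.440 / 1.747 = 0.2519.
ΔS = 1970 − 15.8 = 1954 mg/L, so the substrate removal rate is 707 × 1954/1000 = 1382 kg BOD₅/d.
Net biomass production P_X = Y_obs × Q·(S₀ − S) = 0.2519 × 1382 = 348.0 kg VSS/d.

P_X ≈ 348 kg VSS/d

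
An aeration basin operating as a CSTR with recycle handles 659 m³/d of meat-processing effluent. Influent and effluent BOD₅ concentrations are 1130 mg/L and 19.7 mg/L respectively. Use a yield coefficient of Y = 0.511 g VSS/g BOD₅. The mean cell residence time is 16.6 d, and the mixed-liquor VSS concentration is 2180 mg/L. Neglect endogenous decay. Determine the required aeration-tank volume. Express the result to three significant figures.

With k_d = 0 the design equation reduces to V = Y Q (S₀−S) θ_c / X = 0.511 × 659 × (1130 − 19.7) × 16.6 / 2180 = 2847 m³.

V ≈ 2850 m³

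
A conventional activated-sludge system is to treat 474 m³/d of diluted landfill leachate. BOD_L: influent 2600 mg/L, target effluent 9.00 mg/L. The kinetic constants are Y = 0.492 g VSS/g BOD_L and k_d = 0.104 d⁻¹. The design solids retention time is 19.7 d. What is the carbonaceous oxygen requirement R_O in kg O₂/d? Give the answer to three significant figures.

R_O ≈ 947 kg O₂/d

Y_obs = Y / (1 + k_d θ_c) = 0.492 / (1 + 0.104 × 19.7) = 0.492 / 3.049 = 0.1614.
Mass of BOD_L removed per day: Q(S₀ − S) = 474 × 2591 g/m³ = 1228 kg/d.
Net sludge production P_X = 0.1614 × 1228 = 198.2 kg VSS/d.
R_O = Q·(S₀ − S) − 1.42·P_X = 1228 − 1.42 × 198.2 = 946.7 kg O₂/d.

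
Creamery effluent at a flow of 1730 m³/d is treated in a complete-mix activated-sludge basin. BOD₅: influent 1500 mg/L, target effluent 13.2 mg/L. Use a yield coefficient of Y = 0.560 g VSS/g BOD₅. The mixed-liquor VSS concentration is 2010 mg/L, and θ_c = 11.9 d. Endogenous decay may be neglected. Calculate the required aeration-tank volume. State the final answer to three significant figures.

V·X = Y·Q·ΔS·θ_c gives V = 0.560 × 1730 × (1500 − 13.2) × 11.9 / 2010 = 8528 m³.

V ≈ 8530 m³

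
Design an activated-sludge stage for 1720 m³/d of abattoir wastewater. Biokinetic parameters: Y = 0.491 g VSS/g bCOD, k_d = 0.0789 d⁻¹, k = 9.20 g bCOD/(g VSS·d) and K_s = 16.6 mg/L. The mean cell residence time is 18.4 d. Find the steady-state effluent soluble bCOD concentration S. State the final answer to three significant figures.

S ≈ 0.505 mg/L

For a completely mixed reactor with recycle the Lawrence–McCarty relation gives S = K_s·(1 + k_d·θ_c) / [θ_c·(Y·k − k_d) − 1] = 16.6 × (1 + 0.0789 × 18.4) / [18.4 × (0.491 × 9.20 − 0.0789) − 1] = 40.70 / 80.66 = 0.5045 mg/L.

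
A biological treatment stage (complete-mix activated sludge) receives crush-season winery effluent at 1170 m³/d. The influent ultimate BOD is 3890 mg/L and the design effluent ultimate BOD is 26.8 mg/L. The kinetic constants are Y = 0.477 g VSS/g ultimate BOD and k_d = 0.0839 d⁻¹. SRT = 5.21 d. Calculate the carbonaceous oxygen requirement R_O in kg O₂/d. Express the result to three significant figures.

R_O ≈ 2390 kg O₂/d

Y_obs = Y / (1 + k_d θ_c) = 0.477 / (1 + 0.0839 × 5.21) = 0.477 / 1.437 = 0.3319.
Mass of ultimate BOD removed per day: Q(S₀ − S) = 1170 × 3863 g/m³ = 4520 kg/d.
Net sludge production P_X = 0.3319 × 4520 = 1500 kg VSS/d.
R_O = Q·(S₀ − S) − 1.42·P_X = 4520 − 1.42 × 1500 = 2390 kg O₂/d.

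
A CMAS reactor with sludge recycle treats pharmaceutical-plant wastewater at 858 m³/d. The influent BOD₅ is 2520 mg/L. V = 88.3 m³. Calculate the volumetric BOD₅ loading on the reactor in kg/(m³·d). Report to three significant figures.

L_v = Q S₀ / V = 858 × 2520 × 10⁻³ / 88.30 = 24.49 kg/(m³·d).

L_v ≈ 24.5 kg BOD₅/(m³·d)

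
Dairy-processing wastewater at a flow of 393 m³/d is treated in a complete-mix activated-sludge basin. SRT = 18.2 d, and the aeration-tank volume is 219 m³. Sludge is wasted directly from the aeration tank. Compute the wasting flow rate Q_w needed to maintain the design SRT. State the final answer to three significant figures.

With mixed-liquor wasting, θ_c = V/Q_w, so Q_w = V/θ_c = 219.0/18.2 = 12.03 m³/d.

Q_w ≈ 12.0 m³/d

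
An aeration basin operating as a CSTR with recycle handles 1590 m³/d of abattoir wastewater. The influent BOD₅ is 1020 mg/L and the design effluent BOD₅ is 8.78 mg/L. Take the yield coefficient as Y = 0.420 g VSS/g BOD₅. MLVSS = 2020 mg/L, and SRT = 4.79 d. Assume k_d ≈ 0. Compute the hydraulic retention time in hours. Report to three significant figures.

τ ≈ 24.2 h

With k_d = 0 the design equation reduces to V = Y Q (S₀−S) θ_c / X = 0.420 × 1590 × (1020 − 8.78) × 4.79 / 2020 = 1601 m³.
Hydraulic retention time τ = V/Q = 1601 / 1590 = 1.007 d = 24.17 h.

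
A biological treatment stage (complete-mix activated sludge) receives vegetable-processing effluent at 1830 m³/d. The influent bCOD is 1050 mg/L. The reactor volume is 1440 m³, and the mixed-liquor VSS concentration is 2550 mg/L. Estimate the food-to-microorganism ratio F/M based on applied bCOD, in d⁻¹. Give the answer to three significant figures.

F/M ≈ 0.523 d⁻¹

F/M = applied load / biomass = Q·S₀/(V·X) = 1830 × 1050 / (1440 × 2550) = 0.5233 d⁻¹.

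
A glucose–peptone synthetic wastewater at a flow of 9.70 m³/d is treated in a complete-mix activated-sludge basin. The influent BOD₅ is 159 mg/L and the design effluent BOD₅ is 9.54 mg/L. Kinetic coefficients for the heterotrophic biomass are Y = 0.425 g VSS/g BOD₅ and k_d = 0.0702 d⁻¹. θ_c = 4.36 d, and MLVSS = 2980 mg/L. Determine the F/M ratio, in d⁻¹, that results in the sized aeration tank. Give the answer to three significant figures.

From the SRT design equation V = Y Q (S₀−S) θ_c / [X (1 + k_d θ_c)] = 0.425 × 9.70 × (159 − 9.54) × 4.36 / [2980 × (1 + 0.0702 × 4.36)] = 2.69×10^3 / 3892 = 0.6902 m³.
F/M = Q·S₀ / (V·X) = 9.70 × 159 / (0.6902 × 2980) = 0.7498 g BOD₅·(g VSS·d)⁻¹.

F/M ≈ 0.750 d⁻¹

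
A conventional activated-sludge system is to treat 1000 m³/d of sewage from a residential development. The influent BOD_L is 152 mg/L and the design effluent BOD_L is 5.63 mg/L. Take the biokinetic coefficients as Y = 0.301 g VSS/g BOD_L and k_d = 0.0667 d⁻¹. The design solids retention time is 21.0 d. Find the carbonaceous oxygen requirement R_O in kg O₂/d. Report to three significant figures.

Correct the yield for decay: Y_obs = Y/(1 + k_d θ_c) = 0.301 / (1 + 0.0667 × 21.0) = 0.301 / 2.401 = 0.1254.
Mass of BOD_L removed per day: Q(S₀ − S) = 1000 × 146.4 g/m³ = 146.4 kg/d.
P_X = Y_obs·Q·(S₀ − S) = 0.1254 × 146.4 = 18.35 kg VSS/d.
R_O = Q·ΔS − 1.42 P_X = 146.4 − 26.06 = 120.3 kg O₂/d.

R_O ≈ 120 kg O₂/d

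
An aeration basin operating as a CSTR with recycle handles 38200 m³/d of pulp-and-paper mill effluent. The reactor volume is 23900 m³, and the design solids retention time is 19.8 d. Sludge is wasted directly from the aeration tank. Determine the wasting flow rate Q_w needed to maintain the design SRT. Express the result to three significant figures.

For wasting at MLVSS concentration, Q_w = V/θ_c = 23900/19.8 = 1207 m³/d.

Q_w ≈ 1210 m³/d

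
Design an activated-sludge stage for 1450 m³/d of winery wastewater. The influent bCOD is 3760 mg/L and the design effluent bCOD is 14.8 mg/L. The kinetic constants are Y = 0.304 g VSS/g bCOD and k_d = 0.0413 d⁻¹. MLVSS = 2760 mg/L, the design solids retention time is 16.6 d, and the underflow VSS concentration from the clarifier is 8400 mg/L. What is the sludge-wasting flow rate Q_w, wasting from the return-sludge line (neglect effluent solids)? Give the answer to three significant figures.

Q_w ≈ 117 m³/d

From the SRT design equation V = Y Q (S₀−S) θ_c / [X (1 + k_d θ_c)] = 0.304 × 1450 × (3760 − 14.8) × 16.6 / [2760 × (1 + 0.0413 × 16.6)] = 2.74×10^7 / 4652 = 5891 m³.
Wasting from the return line (neglecting effluent solids): Q_w = V·X / (θ_c·X_r) = 5891 × 2760 / (16.6 × 8400) = 116.6 m³/d.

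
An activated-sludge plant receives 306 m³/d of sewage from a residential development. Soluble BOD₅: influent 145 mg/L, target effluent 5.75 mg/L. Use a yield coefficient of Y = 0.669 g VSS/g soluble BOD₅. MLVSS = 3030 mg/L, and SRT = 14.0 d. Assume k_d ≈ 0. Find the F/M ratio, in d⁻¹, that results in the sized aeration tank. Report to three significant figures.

F/M ≈ 0.111 d⁻¹

Biomass mass balance (decay neglected): V·X = Y·Q·(S₀ − S)·θ_c, so V = 0.669 × 306 × (145 − 5.75) × 14.0 / 3030 = 131.7 m³.
Food-to-microorganism ratio F/M = Q S₀ / (V X) = 306 × 145 / (131.7 × 3030) = 0.1112 d⁻¹.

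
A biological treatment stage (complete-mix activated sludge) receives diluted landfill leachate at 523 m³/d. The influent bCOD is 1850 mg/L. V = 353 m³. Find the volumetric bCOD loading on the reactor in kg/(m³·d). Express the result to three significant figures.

L_v ≈ 2.74 kg bCOD/(m³·d)

Applied bCOD load per unit volume = Q·S₀/V = (523 × 1850/1000)/353.0 = 2.741 kg bCOD·m⁻³·d⁻¹.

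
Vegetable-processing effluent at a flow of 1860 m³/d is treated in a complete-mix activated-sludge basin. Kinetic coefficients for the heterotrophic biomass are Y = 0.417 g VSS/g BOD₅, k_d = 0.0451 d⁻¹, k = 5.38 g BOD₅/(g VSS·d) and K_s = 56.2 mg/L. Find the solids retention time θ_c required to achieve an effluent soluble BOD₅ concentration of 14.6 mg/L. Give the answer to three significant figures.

From 1/θ_c = Y·k·S/(K_s + S) − k_d: Y·k·S/(K_s+S) = 0.417 × 5.38 × 14.6 / (56.2 + 14.6) = 0.4626 d⁻¹.
1/θ_c = 0.4626 − 0.0451 = 0.4175 d⁻¹, so θ_c = 2.395 d.

θ_c ≈ 2.40 d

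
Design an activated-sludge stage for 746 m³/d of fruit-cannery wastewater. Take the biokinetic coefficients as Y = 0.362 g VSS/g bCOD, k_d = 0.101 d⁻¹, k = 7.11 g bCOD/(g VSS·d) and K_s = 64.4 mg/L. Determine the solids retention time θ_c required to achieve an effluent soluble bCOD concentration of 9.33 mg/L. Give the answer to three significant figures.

θ_c ≈ 4.45 d

Specific growth rate at S = 9.33 mg/L: μ = YkS/(K_s+S) = 0.362·7.11·9.33/(64.4+9.33) = 0.3257 d⁻¹.
θ_c = 1/(μ − k_d) = 1/(0.3257 − 0.101) = 1/0.2247 = 4.450 d.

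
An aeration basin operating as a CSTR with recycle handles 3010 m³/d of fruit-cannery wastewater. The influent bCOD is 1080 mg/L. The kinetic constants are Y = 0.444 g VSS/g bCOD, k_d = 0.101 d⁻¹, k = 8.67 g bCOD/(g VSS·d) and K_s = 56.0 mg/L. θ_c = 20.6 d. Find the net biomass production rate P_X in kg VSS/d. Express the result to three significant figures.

Effluent substrate depends only on kinetics and SRT: S = K_s(1 + k_d θ_c) / [θ_c(Yk − k_d) − 1] = 56.0 × (1 + 0.101 × 20.6) / [20.6 × (0.444 × 8.67 − 0.101) − 1] = 172.5 / 76.22 = 2.263 mg/L.
The observed yield is Y_obs = Y/(1 + k_d·θ_c) = 0.444 / (1 + 0.101 × 20.6) = 0.444 / 3.081 = 0.1441 g VSS per g bCOD removed.
Substrate removed = Q·(S₀ − S) = 3010 m³/d × (1080 − 2.26) g/m³ = 3.24×10^6 g/d = 3244 kg/d.
So the net sludge growth is P_X = 0.1441 × 3244 = 467.6 kg VSS/d.

P_X ≈ 468 kg VSS/d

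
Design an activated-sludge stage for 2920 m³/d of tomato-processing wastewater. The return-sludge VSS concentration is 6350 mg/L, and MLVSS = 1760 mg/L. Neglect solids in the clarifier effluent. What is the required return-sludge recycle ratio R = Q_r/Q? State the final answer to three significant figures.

R ≈ 0.383

R = Q_r/Q = X/(X_r − X) = 1760 / (6350 − 1760) = 0.3834.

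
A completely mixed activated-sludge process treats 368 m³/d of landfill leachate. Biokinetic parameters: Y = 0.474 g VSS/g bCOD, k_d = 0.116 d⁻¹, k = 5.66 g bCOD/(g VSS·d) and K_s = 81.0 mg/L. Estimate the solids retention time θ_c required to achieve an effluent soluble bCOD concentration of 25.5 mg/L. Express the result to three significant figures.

θ_c ≈ 1.90 d

At the target effluent, Y k S/(K_s+S) = 0.474×5.66×25.5/106.5 = 0.6424 d⁻¹.
θ_c = 1/(μ − k_d) = 1/(0.6424 − 0.116) = 1/0.5264 = 1.900 d.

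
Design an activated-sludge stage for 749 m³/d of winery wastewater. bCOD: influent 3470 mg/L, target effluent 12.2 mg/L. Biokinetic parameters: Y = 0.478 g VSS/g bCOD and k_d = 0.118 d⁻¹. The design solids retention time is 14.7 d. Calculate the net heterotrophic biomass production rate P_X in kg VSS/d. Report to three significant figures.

Y_obs = Y / (1 + k_d θ_c) = 0.478 / (1 + 0.118 × 14.7) = 0.478 / 2.735 = 0.1748.
Substrate removed = Q·(S₀ − S) = 749 m³/d × (3470 − 12.2) g/m³ = 2.59×10^6 g/d = 2590 kg/d.
Net biomass production P_X = Y_obs × Q·(S₀ − S) = 0.1748 × 2590 = 452.7 kg VSS/d.

P_X ≈ 453 kg VSS/d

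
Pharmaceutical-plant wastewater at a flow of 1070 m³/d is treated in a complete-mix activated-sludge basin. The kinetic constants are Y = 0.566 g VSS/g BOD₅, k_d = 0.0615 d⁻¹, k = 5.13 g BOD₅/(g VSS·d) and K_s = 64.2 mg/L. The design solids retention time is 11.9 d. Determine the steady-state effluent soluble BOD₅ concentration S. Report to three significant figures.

S ≈ 3.39 mg/L

For a completely mixed reactor with recycle the Lawrence–McCarty relation gives S = K_s·(1 + k_d·θ_c) / [θ_c·(Y·k − k_d) − 1] = 64.2 × (1 + 0.0615 × 11.9) / [11.9 × (0.566 × 5.13 − 0.0615) − 1] = 111.2 / 32.82 = 3.388 mg/L.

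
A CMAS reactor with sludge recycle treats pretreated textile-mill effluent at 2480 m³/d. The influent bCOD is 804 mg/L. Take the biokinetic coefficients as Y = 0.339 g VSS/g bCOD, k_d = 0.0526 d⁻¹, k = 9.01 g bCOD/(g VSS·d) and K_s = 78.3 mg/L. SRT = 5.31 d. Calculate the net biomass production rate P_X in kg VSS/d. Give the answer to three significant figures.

P_X ≈ 524 kg VSS/d

For a completely mixed reactor with recycle the Lawrence–McCarty relation gives S = K_s·(1 + k_d·θ_c) / [θ_c·(Y·k − k_d) − 1] = 78.3 × (1 + 0.0526 × 5.31) / [5.31 × (0.339 × 9.01 − 0.0526) − 1] = 100.2 / 14.94 = 6.705 mg/L.
Y_obs = Y / (1 + k_d θ_c) = 0.339 / (1 + 0.0526 × 5.31) = 0.339 / 1.279 = 0.2650.
Q·(S₀ − S) = 2480 × (804 − 6.71) × 10⁻³ = 1977 kg/d removed.
So the net sludge growth is P_X = 0.2650 × 1977 = 524.0 kg VSS/d.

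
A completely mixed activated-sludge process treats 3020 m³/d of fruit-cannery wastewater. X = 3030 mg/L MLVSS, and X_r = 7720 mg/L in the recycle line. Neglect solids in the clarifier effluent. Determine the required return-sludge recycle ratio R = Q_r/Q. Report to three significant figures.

R ≈ 0.646

Mass balance around the secondary clarifier (neglecting effluent solids): R = X / (X_r − X) = 3030 / (7720 − 3030) = 0.6461.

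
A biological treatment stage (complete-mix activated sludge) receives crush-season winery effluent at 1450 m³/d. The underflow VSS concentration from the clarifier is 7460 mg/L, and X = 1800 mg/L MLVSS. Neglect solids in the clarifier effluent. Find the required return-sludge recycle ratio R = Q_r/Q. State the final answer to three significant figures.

R ≈ 0.318

R = Q_r/Q = X/(X_r − X) = 1800 / (7460 − 1800) = 0.3180.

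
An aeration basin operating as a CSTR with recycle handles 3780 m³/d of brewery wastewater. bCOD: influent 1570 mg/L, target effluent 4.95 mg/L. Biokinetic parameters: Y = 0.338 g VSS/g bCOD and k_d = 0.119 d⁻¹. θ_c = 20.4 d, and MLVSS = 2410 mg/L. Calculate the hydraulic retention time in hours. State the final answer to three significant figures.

τ ≈ 31.4 h

Rearranging the biomass balance for a CMAS with decay, V = Y·Q·ΔS·θ_c / [X·(1+k_d θ_c)] = 0.338 × 3780 × (1570 − 4.95) × 20.4 / [2410 × (1 + 0.119 × 20.4)] = 4.08×10^7 / 8261 = 4938 m³.
τ = V/Q = 4938/3780 = 1.306 d, or 31.35 h.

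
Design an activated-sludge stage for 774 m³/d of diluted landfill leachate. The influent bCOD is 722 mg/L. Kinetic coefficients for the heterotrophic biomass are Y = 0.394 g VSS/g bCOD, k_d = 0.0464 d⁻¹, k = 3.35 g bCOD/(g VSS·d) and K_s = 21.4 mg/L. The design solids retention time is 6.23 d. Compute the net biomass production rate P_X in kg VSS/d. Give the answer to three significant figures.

For a completely mixed reactor with recycle the Lawrence–McCarty relation gives S = K_s·(1 + k_d·θ_c) / [θ_c·(Y·k − k_d) − 1] = 21.4 × (1 + 0.0464 × 6.23) / [6.23 × (0.394 × 3.35 − 0.0464) − 1] = 27.59 / 6.934 = 3.978 mg/L.
Y_obs = Y / (1 + k_d θ_c) = 0.394 / (1 + 0.0464 × 6.23) = 0.394 / 1.289 = 0.3056.
ΔS = 722 − 3.98 = 718.0 mg/L, so the substrate removal rate is 774 × 718.0/1000 = 555.7 kg bCOD/d.
Biomass produced: P_X = Y_obs·Q·ΔS = 0.3056 × 555.7 ≈ 169.9 kg VSS/d.

P_X ≈ 170 kg VSS/d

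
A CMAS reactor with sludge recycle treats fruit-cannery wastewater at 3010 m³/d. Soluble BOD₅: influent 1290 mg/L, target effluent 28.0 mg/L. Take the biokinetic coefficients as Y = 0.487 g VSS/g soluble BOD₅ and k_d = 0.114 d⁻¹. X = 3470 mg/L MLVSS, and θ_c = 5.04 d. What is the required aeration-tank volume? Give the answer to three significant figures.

Rearranging the biomass balance for a CMAS with decay, V = Y·Q·ΔS·θ_c / [X·(1+k_d θ_c)] = 0.487 × 3010 × (1290 − 28.0) × 5.04 / [3470 × (1 + 0.114 × 5.04)] = 9.32×10^6 / 5464 = 1706 m³.

V ≈ 1710 m³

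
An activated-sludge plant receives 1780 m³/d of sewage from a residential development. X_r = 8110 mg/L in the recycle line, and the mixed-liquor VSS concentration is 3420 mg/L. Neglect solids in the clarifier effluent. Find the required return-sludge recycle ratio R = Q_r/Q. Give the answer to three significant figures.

R ≈ 0.729

R = Q_r/Q = X/(X_r − X) = 3420 / (8110 − 3420) = 0.7292.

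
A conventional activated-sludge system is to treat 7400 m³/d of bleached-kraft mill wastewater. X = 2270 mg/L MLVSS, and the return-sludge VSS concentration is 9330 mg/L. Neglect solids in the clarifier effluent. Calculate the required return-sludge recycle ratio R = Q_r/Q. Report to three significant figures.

Mass balance around the secondary clarifier (neglecting effluent solids): R = X / (X_r − X) = 2270 / (9330 − 2270) = 0.3215.

R ≈ 0.322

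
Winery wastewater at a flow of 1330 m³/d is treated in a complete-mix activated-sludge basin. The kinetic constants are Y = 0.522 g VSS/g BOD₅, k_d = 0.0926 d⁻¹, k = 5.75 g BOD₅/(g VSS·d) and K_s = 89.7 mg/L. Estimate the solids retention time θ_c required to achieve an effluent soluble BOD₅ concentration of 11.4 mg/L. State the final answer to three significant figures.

θ_c ≈ 4.07 d

Specific growth rate at S = 11.4 mg/L: μ = YkS/(K_s+S) = 0.522·5.75·11.4/(89.7+11.4) = 0.3384 d⁻¹.
1/θ_c = 0.3384 − 0.0926 = 0.2458 d⁻¹, so θ_c = 4.068 d.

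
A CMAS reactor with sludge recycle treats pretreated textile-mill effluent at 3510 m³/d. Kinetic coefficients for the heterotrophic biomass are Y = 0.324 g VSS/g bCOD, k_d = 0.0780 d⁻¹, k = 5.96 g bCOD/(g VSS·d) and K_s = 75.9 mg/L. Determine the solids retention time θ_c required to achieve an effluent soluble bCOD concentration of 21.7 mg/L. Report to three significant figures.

At the target effluent, Y k S/(K_s+S) = 0.324×5.96×21.7/97.60 = 0.4293 d⁻¹.
Then 1/θ_c = μ − k_d = 0.4293 − 0.0780 = 0.3513 d⁻¹, giving θ_c = 2.846 d.

θ_c ≈ 2.85 d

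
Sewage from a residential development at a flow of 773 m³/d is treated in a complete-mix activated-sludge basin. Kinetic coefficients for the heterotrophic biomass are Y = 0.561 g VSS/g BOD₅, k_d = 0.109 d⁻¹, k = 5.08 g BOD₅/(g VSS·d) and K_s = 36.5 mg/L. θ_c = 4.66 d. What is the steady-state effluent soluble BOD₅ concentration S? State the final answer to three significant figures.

From the Monod/SRT balance for a CMAS, S = K_s·(1+k_d θ_c)/[θ_c·(Y k − k_d) − 1] = 36.5 × (1 + 0.109 × 4.66) / [4.66 × (0.561 × 5.08 − 0.109) − 1] = 55.04 / 11.77 = 4.675 mg/L.

S ≈ 4.68 mg/L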